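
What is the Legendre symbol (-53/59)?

(-53/59)
  = (6/59)    [-53 ≡ 6 mod 59]
  = -(3/59)    [59 ≡ 3 mod 8 ⇒ (2/59) = -1]
  = (59/3)    [QR: both ≡ 3 mod 4, sign flips]
  = (2/3)    [59 ≡ 2 mod 3]
  = -(1/3)    [3 ≡ 3 mod 8 ⇒ (2/3) = -1]
  = -1    [(1/3) = 1]

-1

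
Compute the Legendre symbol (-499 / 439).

1

Reduce the numerator: -499 ≡ 379 (mod 439), so (-499 / 439) = (379 / 439).
Both 379 ≡ 3 and 439 ≡ 3 (mod 4), so reciprocity gives (379 / 439) = -(439 / 379). Reduce: 439 ≡ 60 (mod 379). Now have -(60 / 379).
Factor out 2: 60 = 2^2·15. Since 379 ≡ 3 (mod 8), (2 / 379) = -1, and (2 / 379)^2 = +1. Now have -(15 / 379).
Both 15 ≡ 3 and 379 ≡ 3 (mod 4), so reciprocity gives (15 / 379) = -(379 / 15). Reduce: 379 ≡ 4 (mod 15). Now have (4 / 15).
Factor out 2: 4 = 2^2. Since 15 ≡ 7 (mod 8), (2 / 15) = +1, and (2 / 15)^2 = +1. Now have (1 / 15).
(1 / 15) = 1. Collecting the sign factors: 1.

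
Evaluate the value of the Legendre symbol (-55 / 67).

Pull out -1: (-55 / 67) = (-1 / 67)·(55 / 67). Since 67 ≡ 3 (mod 4), (-1 / 67) = -1. Now have -(55 / 67).
Both 55 ≡ 3 and 67 ≡ 3 (mod 4), so reciprocity gives (55 / 67) = -(67 / 55). Reduce: 67 ≡ 12 (mod 55). Now have (12 / 55).
Factor out 2: 12 = 2^2·3. Since 55 ≡ 7 (mod 8), (2 / 55) = +1, and (2 / 55)^2 = +1. Now have (3 / 55).
Both 3 ≡ 3 and 55 ≡ 3 (mod 4), so reciprocity gives (3 / 55) = -(55 / 3). Reduce: 55 ≡ 1 (mod 3). Now have -(1 / 3).
(1 / 3) = 1. Collecting the sign factors: -1.

-1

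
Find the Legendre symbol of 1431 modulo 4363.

-1

Both 1431 ≡ 3 and 4363 ≡ 3 (mod 4), so reciprocity gives (1431/4363) = -(4363/1431). Reduce: 4363 ≡ 70 (mod 1431). Now have -(70/1431).
Factor out 2: 70 = 2·35. Since 1431 ≡ 7 (mod 8), (2/1431) = +1. Now have -(35/1431).
Both 35 ≡ 3 and 1431 ≡ 3 (mod 4), so reciprocity gives (35/1431) = -(1431/35). Reduce: 1431 ≡ 31 (mod 35). Now have (31/35).
Both 31 ≡ 3 and 35 ≡ 3 (mod 4), so reciprocity gives (31/35) = -(35/31). Reduce: 35 ≡ 4 (mod 31). Now have -(4/31).
Factor out 2: 4 = 2^2. Since 31 ≡ 7 (mod 8), (2/31) = +1, and (2/31)^2 = +1. Now have -(1/31).
(1/31) = 1. Collecting the sign factors: -1.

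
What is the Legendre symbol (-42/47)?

-1

(-42/47)
  = (5/47)    [-42 ≡ 5 mod 47]
  = (47/5)    [QR: 5 ≡ 1 mod 4, sign kept]
  = (2/5)    [47 ≡ 2 mod 5]
  = -(1/5)    [5 ≡ 5 mod 8 ⇒ (2/5) = -1]
  = -1    [(1/5) = 1]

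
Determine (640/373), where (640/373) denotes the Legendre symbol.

1

(640/373)
  = (267/373)    [640 ≡ 267 mod 373]
  = (373/267)    [QR: 373 ≡ 1 mod 4, sign kept]
  = (106/267)    [373 ≡ 106 mod 267]
  = -(53/267)    [267 ≡ 3 mod 8 ⇒ (2/267) = -1]
  = -(267/53)    [QR: 53 ≡ 1 mod 4, sign kept]
  = -(2/53)    [267 ≡ 2 mod 53]
  = (1/53)    [53 ≡ 5 mod 8 ⇒ (2/53) = -1]
  = 1    [(1/53) = 1]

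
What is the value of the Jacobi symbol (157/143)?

(157/143)
  = (14/143)    [157 ≡ 14 mod 143]
  = (7/143)    [143 ≡ 7 mod 8 ⇒ (2/143) = +1]
  = -(143/7)    [QR: both ≡ 3 mod 4, sign flips]
  = -(3/7)    [143 ≡ 3 mod 7]
  = (7/3)    [QR: both ≡ 3 mod 4, sign flips]
  = (1/3)    [7 ≡ 1 mod 3]
  = 1    [(1/3) = 1]

1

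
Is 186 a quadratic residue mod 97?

Reduce the numerator: 186 ≡ 89 (mod 97), so (186|97) = (89|97).
89 ≡ 1 (mod 4), so quadratic reciprocity gives (89|97) = (97|89). Reduce: 97 ≡ 8 (mod 89). Now have (8|89).
Factor out 2: 8 = 2^3. Since 89 ≡ 1 (mod 8), (2|89) = +1, and (2|89)^3 = +1. Now have (1|89).
(1|89) = 1. Collecting the sign factors: 1.
(186|97) = 1, and 97 is prime, so 186 is a quadratic residue mod 97.

yes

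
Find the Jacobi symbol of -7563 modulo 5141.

1

Pull out -1: (-7563/5141) = (-1/5141)·(7563/5141). Since 5141 ≡ 1 (mod 4), (-1/5141) = +1. Now have (7563/5141).
Reduce the numerator: 7563 ≡ 2422 (mod 5141), so (7563/5141) = (2422/5141).
Factor out 2: 2422 = 2·1211. Since 5141 ≡ 5 (mod 8), (2/5141) = -1. Now have -(1211/5141).
5141 ≡ 1 (mod 4), so quadratic reciprocity gives (1211/5141) = (5141/1211). Reduce: 5141 ≡ 297 (mod 1211). Now have -(297/1211).
297 ≡ 1 (mod 4), so quadratic reciprocity gives (297/1211) = (1211/297). Reduce: 1211 ≡ 23 (mod 297). Now have -(23/297).
297 ≡ 1 (mod 4), so quadratic reciprocity gives (23/297) = (297/23). Reduce: 297 ≡ 21 (mod 23). Now have -(21/23).
21 ≡ 1 (mod 4), so quadratic reciprocity gives (21/23) = (23/21). Reduce: 23 ≡ 2 (mod 21). Now have -(2/21).
Factor out 2: 2 = 2. Since 21 ≡ 5 (mod 8), (2/21) = -1. Now have (1/21).
(1/21) = 1. Collecting the sign factors: 1.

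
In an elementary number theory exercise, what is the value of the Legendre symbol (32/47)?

(32/47)
  = (1/47)    [47 ≡ 7 mod 8 ⇒ (2/47)^5 = +1]
  = 1    [(1/47) = 1]

1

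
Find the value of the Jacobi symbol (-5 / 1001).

Reduce the numerator: -5 ≡ 996 (mod 1001), so (-5 / 1001) = (996 / 1001).
Factor out 2: 996 = 2^2·249. Since 1001 ≡ 1 (mod 8), (2 / 1001) = +1, and (2 / 1001)^2 = +1. Now have (249 / 1001).
249 ≡ 1 (mod 4), so quadratic reciprocity gives (249 / 1001) = (1001 / 249). Reduce: 1001 ≡ 5 (mod 249). Now have (5 / 249).
5 ≡ 1 (mod 4), so quadratic reciprocity gives (5 / 249) = (249 / 5). Reduce: 249 ≡ 4 (mod 5). Now have (4 / 5).
Factor out 2: 4 = 2^2. Since 5 ≡ 5 (mod 8), (2 / 5) = -1, and (2 / 5)^2 = +1. Now have (1 / 5).
(1 / 5) = 1. Collecting the sign factors: 1.

1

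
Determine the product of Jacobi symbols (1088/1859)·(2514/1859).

By multiplicativity, (1088·2514/1859) = (1088/1859)·(2514/1859).
First factor (1088/1859):
Factor out 2: 1088 = 2^6·17. Since 1859 ≡ 3 (mod 8), (2/1859) = -1, and (2/1859)^6 = +1. Now have (17/1859).
17 ≡ 1 (mod 4), so quadratic reciprocity gives (17/1859) = (1859/17). Reduce: 1859 ≡ 6 (mod 17). Now have (6/17).
Factor out 2: 6 = 2·3. Since 17 ≡ 1 (mod 8), (2/17) = +1. Now have (3/17).
17 ≡ 1 (mod 4), so quadratic reciprocity gives (3/17) = (17/3). Reduce: 17 ≡ 2 (mod 3). Now have (2/3).
Factor out 2: 2 = 2. Since 3 ≡ 3 (mod 8), (2/3) = -1. Now have -(1/3).
(1/3) = 1. Collecting the sign factors: -1.
Second factor (2514/1859):
Reduce the numerator: 2514 ≡ 655 (mod 1859), so (2514/1859) = (655/1859).
Both 655 ≡ 3 and 1859 ≡ 3 (mod 4), so reciprocity gives (655/1859) = -(1859/655). Reduce: 1859 ≡ 549 (mod 655). Now have -(549/655).
549 ≡ 1 (mod 4), so quadratic reciprocity gives (549/655) = (655/549). Reduce: 655 ≡ 106 (mod 549). Now have -(106/549).
Factor out 2: 106 = 2·53. Since 549 ≡ 5 (mod 8), (2/549) = -1. Now have (53/549).
53 ≡ 1 (mod 4), so quadratic reciprocity gives (53/549) = (549/53). Reduce: 549 ≡ 19 (mod 53). Now have (19/53).
53 ≡ 1 (mod 4), so quadratic reciprocity gives (19/53) = (53/19). Reduce: 53 ≡ 15 (mod 19). Now have (15/19).
Both 15 ≡ 3 and 19 ≡ 3 (mod 4), so reciprocity gives (15/19) = -(19/15). Reduce: 19 ≡ 4 (mod 15). Now have -(4/15).
Factor out 2: 4 = 2^2. Since 15 ≡ 7 (mod 8), (2/15) = +1, and (2/15)^2 = +1. Now have -(1/15).
(1/15) = 1. Collecting the sign factors: -1.
Product: (-1)·(-1) = 1.

1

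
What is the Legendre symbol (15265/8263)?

1

Reduce the numerator: 15265 ≡ 7002 (mod 8263), so (15265/8263) = (7002/8263).
Factor out 2: 7002 = 2·3501. Since 8263 ≡ 7 (mod 8), (2/8263) = +1. Now have (3501/8263).
3501 ≡ 1 (mod 4), so quadratic reciprocity gives (3501/8263) = (8263/3501). Reduce: 8263 ≡ 1261 (mod 3501). Now have (1261/3501).
1261 ≡ 1 (mod 4), so quadratic reciprocity gives (1261/3501) = (3501/1261). Reduce: 3501 ≡ 979 (mod 1261). Now have (979/1261).
1261 ≡ 1 (mod 4), so quadratic reciprocity gives (979/1261) = (1261/979). Reduce: 1261 ≡ 282 (mod 979). Now have (282/979).
Factor out 2: 282 = 2·141. Since 979 ≡ 3 (mod 8), (2/979) = -1. Now have -(141/979).
141 ≡ 1 (mod 4), so quadratic reciprocity gives (141/979) = (979/141). Reduce: 979 ≡ 133 (mod 141). Now have -(133/141).
133 ≡ 1 (mod 4), so quadratic reciprocity gives (133/141) = (141/133). Reduce: 141 ≡ 8 (mod 133). Now have -(8/133).
Factor out 2: 8 = 2^3. Since 133 ≡ 5 (mod 8), (2/133) = -1, and (2/133)^3 = -1. Now have (1/133).
(1/133) = 1. Collecting the sign factors: 1.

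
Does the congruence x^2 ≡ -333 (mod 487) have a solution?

Pull out -1: (-333/487) = (-1/487)·(333/487). Since 487 ≡ 3 (mod 4), (-1/487) = -1. Now have -(333/487).
333 ≡ 1 (mod 4), so quadratic reciprocity gives (333/487) = (487/333). Reduce: 487 ≡ 154 (mod 333). Now have -(154/333).
Factor out 2: 154 = 2·77. Since 333 ≡ 5 (mod 8), (2/333) = -1. Now have (77/333).
77 ≡ 1 (mod 4), so quadratic reciprocity gives (77/333) = (333/77). Reduce: 333 ≡ 25 (mod 77). Now have (25/77).
25 ≡ 1 (mod 4), so quadratic reciprocity gives (25/77) = (77/25). Reduce: 77 ≡ 2 (mod 25). Now have (2/25).
Factor out 2: 2 = 2. Since 25 ≡ 1 (mod 8), (2/25) = +1. Now have (1/25).
(1/25) = 1. Collecting the sign factors: 1.
The Legendre symbol is 1, so x^2 ≡ -333 (mod 487) has solution.

yes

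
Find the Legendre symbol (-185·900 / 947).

-1

By multiplicativity, (-185·900 / 947) = (-185 / 947)·(900 / 947).
First factor (-185 / 947):
Pull out -1: (-185 / 947) = (-1 / 947)·(185 / 947). Since 947 ≡ 3 (mod 4), (-1 / 947) = -1. Now have -(185 / 947).
185 ≡ 1 (mod 4), so quadratic reciprocity gives (185 / 947) = (947 / 185). Reduce: 947 ≡ 22 (mod 185). Now have -(22 / 185).
Factor out 2: 22 = 2·11. Since 185 ≡ 1 (mod 8), (2 / 185) = +1. Now have -(11 / 185).
185 ≡ 1 (mod 4), so quadratic reciprocity gives (11 / 185) = (185 / 11). Reduce: 185 ≡ 9 (mod 11). Now have -(9 / 11).
9 ≡ 1 (mod 4), so quadratic reciprocity gives (9 / 11) = (11 / 9). Reduce: 11 ≡ 2 (mod 9). Now have -(2 / 9).
Factor out 2: 2 = 2. Since 9 ≡ 1 (mod 8), (2 / 9) = +1. Now have -(1 / 9).
(1 / 9) = 1. Collecting the sign factors: -1.
Second factor (900 / 947):
Factor out 2: 900 = 2^2·225. Since 947 ≡ 3 (mod 8), (2 / 947) = -1, and (2 / 947)^2 = +1. Now have (225 / 947).
225 ≡ 1 (mod 4), so quadratic reciprocity gives (225 / 947) = (947 / 225). Reduce: 947 ≡ 47 (mod 225). Now have (47 / 225).
225 ≡ 1 (mod 4), so quadratic reciprocity gives (47 / 225) = (225 / 47). Reduce: 225 ≡ 37 (mod 47). Now have (37 / 47).
37 ≡ 1 (mod 4), so quadratic reciprocity gives (37 / 47) = (47 / 37). Reduce: 47 ≡ 10 (mod 37). Now have (10 / 37).
Factor out 2: 10 = 2·5. Since 37 ≡ 5 (mod 8), (2 / 37) = -1. Now have -(5 / 37).
5 ≡ 1 (mod 4), so quadratic reciprocity gives (5 / 37) = (37 / 5). Reduce: 37 ≡ 2 (mod 5). Now have -(2 / 5).
Factor out 2: 2 = 2. Since 5 ≡ 5 (mod 8), (2 / 5) = -1. Now have (1 / 5).
(1 / 5) = 1. Collecting the sign factors: 1.
Product: (-1)·(1) = -1.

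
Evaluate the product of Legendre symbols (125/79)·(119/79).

1

By multiplicativity, (125·119/79) = (125/79)·(119/79).
First factor (125/79):
(125/79)
  = (46/79)    [125 ≡ 46 mod 79]
  = (23/79)    [79 ≡ 7 mod 8 ⇒ (2/79) = +1]
  = -(79/23)    [QR: both ≡ 3 mod 4, sign flips]
  = -(10/23)    [79 ≡ 10 mod 23]
  = -(5/23)    [23 ≡ 7 mod 8 ⇒ (2/23) = +1]
  = -(23/5)    [QR: 5 ≡ 1 mod 4, sign kept]
  = -(3/5)    [23 ≡ 3 mod 5]
  = -(5/3)    [QR: 5 ≡ 1 mod 4, sign kept]
  = -(2/3)    [5 ≡ 2 mod 3]
  = (1/3)    [3 ≡ 3 mod 8 ⇒ (2/3) = -1]
  = 1    [(1/3) = 1]
Second factor (119/79):
(119/79)
  = (40/79)    [119 ≡ 40 mod 79]
  = (5/79)    [79 ≡ 7 mod 8 ⇒ (2/79)^3 = +1]
  = (79/5)    [QR: 5 ≡ 1 mod 4, sign kept]
  = (4/5)    [79 ≡ 4 mod 5]
  = (1/5)    [5 ≡ 5 mod 8 ⇒ (2/5)^2 = +1]
  = 1    [(1/5) = 1]
Product: (1)·(1) = 1.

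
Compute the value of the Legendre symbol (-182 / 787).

(-182 / 787)
  = -(182 / 787)    [787 ≡ 3 mod 4 ⇒ (-1 / 787) = -1]
  = (91 / 787)    [787 ≡ 3 mod 8 ⇒ (2 / 787) = -1]
  = -(787 / 91)    [QR: both ≡ 3 mod 4, sign flips]
  = -(59 / 91)    [787 ≡ 59 mod 91]
  = (91 / 59)    [QR: both ≡ 3 mod 4, sign flips]
  = (32 / 59)    [91 ≡ 32 mod 59]
  = -(1 / 59)    [59 ≡ 3 mod 8 ⇒ (2 / 59)^5 = -1]
  = -1    [(1 / 59) = 1]

-1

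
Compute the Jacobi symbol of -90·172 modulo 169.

By multiplicativity, (-90·172/169) = (-90/169)·(172/169).
First factor (-90/169):
Reduce the numerator: -90 ≡ 79 (mod 169), so (-90/169) = (79/169).
169 ≡ 1 (mod 4), so quadratic reciprocity gives (79/169) = (169/79). Reduce: 169 ≡ 11 (mod 79). Now have (11/79).
Both 11 ≡ 3 and 79 ≡ 3 (mod 4), so reciprocity gives (11/79) = -(79/11). Reduce: 79 ≡ 2 (mod 11). Now have -(2/11).
Factor out 2: 2 = 2. Since 11 ≡ 3 (mod 8), (2/11) = -1. Now have (1/11).
(1/11) = 1. Collecting the sign factors: 1.
Second factor (172/169):
Reduce the numerator: 172 ≡ 3 (mod 169), so (172/169) = (3/169).
169 ≡ 1 (mod 4), so quadratic reciprocity gives (3/169) = (169/3). Reduce: 169 ≡ 1 (mod 3). Now have (1/3).
(1/3) = 1. Collecting the sign factors: 1.
Product: (1)·(1) = 1.

1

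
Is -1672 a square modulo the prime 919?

yes

Reduce the numerator: -1672 ≡ 166 (mod 919), so (-1672/919) = (166/919).
Factor out 2: 166 = 2·83. Since 919 ≡ 7 (mod 8), (2/919) = +1. Now have (83/919).
Both 83 ≡ 3 and 919 ≡ 3 (mod 4), so reciprocity gives (83/919) = -(919/83). Reduce: 919 ≡ 6 (mod 83). Now have -(6/83).
Factor out 2: 6 = 2·3. Since 83 ≡ 3 (mod 8), (2/83) = -1. Now have (3/83).
Both 3 ≡ 3 and 83 ≡ 3 (mod 4), so reciprocity gives (3/83) = -(83/3). Reduce: 83 ≡ 2 (mod 3). Now have -(2/3).
Factor out 2: 2 = 2. Since 3 ≡ 3 (mod 8), (2/3) = -1. Now have (1/3).
(1/3) = 1. Collecting the sign factors: 1.
The Legendre symbol is 1, so x^2 ≡ -1672 (mod 919) has solution.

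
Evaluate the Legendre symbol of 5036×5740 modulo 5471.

By multiplicativity, (5036·5740|5471) = (5036|5471)·(5740|5471).
First factor (5036|5471):
Factor out 2: 5036 = 2^2·1259. Since 5471 ≡ 7 (mod 8), (2|5471) = +1, and (2|5471)^2 = +1. Now have (1259|5471).
Both 1259 ≡ 3 and 5471 ≡ 3 (mod 4), so reciprocity gives (1259|5471) = -(5471|1259). Reduce: 5471 ≡ 435 (mod 1259). Now have -(435|1259).
Both 435 ≡ 3 and 1259 ≡ 3 (mod 4), so reciprocity gives (435|1259) = -(1259|435). Reduce: 1259 ≡ 389 (mod 435). Now have (389|435).
389 ≡ 1 (mod 4), so quadratic reciprocity gives (389|435) = (435|389). Reduce: 435 ≡ 46 (mod 389). Now have (46|389).
Factor out 2: 46 = 2·23. Since 389 ≡ 5 (mod 8), (2|389) = -1. Now have -(23|389).
389 ≡ 1 (mod 4), so quadratic reciprocity gives (23|389) = (389|23). Reduce: 389 ≡ 21 (mod 23). Now have -(21|23).
21 ≡ 1 (mod 4), so quadratic reciprocity gives (21|23) = (23|21). Reduce: 23 ≡ 2 (mod 21). Now have -(2|21).
Factor out 2: 2 = 2. Since 21 ≡ 5 (mod 8), (2|21) = -1. Now have (1|21).
(1|21) = 1. Collecting the sign factors: 1.
Second factor (5740|5471):
Reduce the numerator: 5740 ≡ 269 (mod 5471), so (5740|5471) = (269|5471).
269 ≡ 1 (mod 4), so quadratic reciprocity gives (269|5471) = (5471|269). Reduce: 5471 ≡ 91 (mod 269). Now have (91|269).
269 ≡ 1 (mod 4), so quadratic reciprocity gives (91|269) = (269|91). Reduce: 269 ≡ 87 (mod 91). Now have (87|91).
Both 87 ≡ 3 and 91 ≡ 3 (mod 4), so reciprocity gives (87|91) = -(91|87). Reduce: 91 ≡ 4 (mod 87). Now have -(4|87).
Factor out 2: 4 = 2^2. Since 87 ≡ 7 (mod 8), (2|87) = +1, and (2|87)^2 = +1. Now have -(1|87).
(1|87) = 1. Collecting the sign factors: -1.
Product: (1)·(-1) = -1.

-1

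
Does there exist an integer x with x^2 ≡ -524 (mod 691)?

Pull out -1: (-524/691) = (-1/691)·(524/691). Since 691 ≡ 3 (mod 4), (-1/691) = -1. Now have -(524/691).
Factor out 2: 524 = 2^2·131. Since 691 ≡ 3 (mod 8), (2/691) = -1, and (2/691)^2 = +1. Now have -(131/691).
Both 131 ≡ 3 and 691 ≡ 3 (mod 4), so reciprocity gives (131/691) = -(691/131). Reduce: 691 ≡ 36 (mod 131). Now have (36/131).
Factor out 2: 36 = 2^2·9. Since 131 ≡ 3 (mod 8), (2/131) = -1, and (2/131)^2 = +1. Now have (9/131).
9 ≡ 1 (mod 4), so quadratic reciprocity gives (9/131) = (131/9). Reduce: 131 ≡ 5 (mod 9). Now have (5/9).
5 ≡ 1 (mod 4), so quadratic reciprocity gives (5/9) = (9/5). Reduce: 9 ≡ 4 (mod 5). Now have (4/5).
Factor out 2: 4 = 2^2. Since 5 ≡ 5 (mod 8), (2/5) = -1, and (2/5)^2 = +1. Now have (1/5).
(1/5) = 1. Collecting the sign factors: 1.
The Legendre symbol is 1, so x^2 ≡ -524 (mod 691) has solution.

yes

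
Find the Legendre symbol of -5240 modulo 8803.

(-5240 / 8803)
  = (3563 / 8803)    [-5240 ≡ 3563 mod 8803]
  = -(8803 / 3563)    [QR: both ≡ 3 mod 4, sign flips]
  = -(1677 / 3563)    [8803 ≡ 1677 mod 3563]
  = -(3563 / 1677)    [QR: 1677 ≡ 1 mod 4, sign kept]
  = -(209 / 1677)    [3563 ≡ 209 mod 1677]
  = -(1677 / 209)    [QR: 209 ≡ 1 mod 4, sign kept]
  = -(5 / 209)    [1677 ≡ 5 mod 209]
  = -(209 / 5)    [QR: 5 ≡ 1 mod 4, sign kept]
  = -(4 / 5)    [209 ≡ 4 mod 5]
  = -(1 / 5)    [5 ≡ 5 mod 8 ⇒ (2 / 5)^2 = +1]
  = -1    [(1 / 5) = 1]

-1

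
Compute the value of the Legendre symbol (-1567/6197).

(-1567/6197)
  = (1567/6197)    [6197 ≡ 1 mod 4 ⇒ (-1/6197) = +1]
  = (6197/1567)    [QR: 6197 ≡ 1 mod 4, sign kept]
  = (1496/1567)    [6197 ≡ 1496 mod 1567]
  = (187/1567)    [1567 ≡ 7 mod 8 ⇒ (2/1567)^3 = +1]
  = -(1567/187)    [QR: both ≡ 3 mod 4, sign flips]
  = -(71/187)    [1567 ≡ 71 mod 187]
  = (187/71)    [QR: both ≡ 3 mod 4, sign flips]
  = (45/71)    [187 ≡ 45 mod 71]
  = (71/45)    [QR: 45 ≡ 1 mod 4, sign kept]
  = (26/45)    [71 ≡ 26 mod 45]
  = -(13/45)    [45 ≡ 5 mod 8 ⇒ (2/45) = -1]
  = -(45/13)    [QR: 13 ≡ 1 mod 4, sign kept]
  = -(6/13)    [45 ≡ 6 mod 13]
  = (3/13)    [13 ≡ 5 mod 8 ⇒ (2/13) = -1]
  = (13/3)    [QR: 13 ≡ 1 mod 4, sign kept]
  = (1/3)    [13 ≡ 1 mod 3]
  = 1    [(1/3) = 1]

1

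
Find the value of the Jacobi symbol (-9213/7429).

Reduce the numerator: -9213 ≡ 5645 (mod 7429), so (-9213/7429) = (5645/7429).
5645 ≡ 1 (mod 4), so quadratic reciprocity gives (5645/7429) = (7429/5645). Reduce: 7429 ≡ 1784 (mod 5645). Now have (1784/5645).
Factor out 2: 1784 = 2^3·223. Since 5645 ≡ 5 (mod 8), (2/5645) = -1, and (2/5645)^3 = -1. Now have -(223/5645).
5645 ≡ 1 (mod 4), so quadratic reciprocity gives (223/5645) = (5645/223). Reduce: 5645 ≡ 70 (mod 223). Now have -(70/223).
Factor out 2: 70 = 2·35. Since 223 ≡ 7 (mod 8), (2/223) = +1. Now have -(35/223).
Both 35 ≡ 3 and 223 ≡ 3 (mod 4), so reciprocity gives (35/223) = -(223/35). Reduce: 223 ≡ 13 (mod 35). Now have (13/35).
13 ≡ 1 (mod 4), so quadratic reciprocity gives (13/35) = (35/13). Reduce: 35 ≡ 9 (mod 13). Now have (9/13).
9 ≡ 1 (mod 4), so quadratic reciprocity gives (9/13) = (13/9). Reduce: 13 ≡ 4 (mod 9). Now have (4/9).
Factor out 2: 4 = 2^2. Since 9 ≡ 1 (mod 8), (2/9) = +1, and (2/9)^2 = +1. Now have (1/9).
(1/9) = 1. Collecting the sign factors: 1.

1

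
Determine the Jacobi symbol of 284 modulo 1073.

(284|1073)
  = (71|1073)    [1073 ≡ 1 mod 8 ⇒ (2|1073)^2 = +1]
  = (1073|71)    [QR: 1073 ≡ 1 mod 4, sign kept]
  = (8|71)    [1073 ≡ 8 mod 71]
  = (1|71)    [71 ≡ 7 mod 8 ⇒ (2|71)^3 = +1]
  = 1    [(1|71) = 1]

1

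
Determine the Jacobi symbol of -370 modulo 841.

(-370|841)
  = (471|841)    [-370 ≡ 471 mod 841]
  = (841|471)    [QR: 841 ≡ 1 mod 4, sign kept]
  = (370|471)    [841 ≡ 370 mod 471]
  = (185|471)    [471 ≡ 7 mod 8 ⇒ (2|471) = +1]
  = (471|185)    [QR: 185 ≡ 1 mod 4, sign kept]
  = (101|185)    [471 ≡ 101 mod 185]
  = (185|101)    [QR: 101 ≡ 1 mod 4, sign kept]
  = (84|101)    [185 ≡ 84 mod 101]
  = (21|101)    [101 ≡ 5 mod 8 ⇒ (2|101)^2 = +1]
  = (101|21)    [QR: 21 ≡ 1 mod 4, sign kept]
  = (17|21)    [101 ≡ 17 mod 21]
  = (21|17)    [QR: 17 ≡ 1 mod 4, sign kept]
  = (4|17)    [21 ≡ 4 mod 17]
  = (1|17)    [17 ≡ 1 mod 8 ⇒ (2|17)^2 = +1]
  = 1    [(1|17) = 1]

1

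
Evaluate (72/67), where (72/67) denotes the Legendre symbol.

-1

Reduce the numerator: 72 ≡ 5 (mod 67), so (72/67) = (5/67).
5 ≡ 1 (mod 4), so quadratic reciprocity gives (5/67) = (67/5). Reduce: 67 ≡ 2 (mod 5). Now have (2/5).
Factor out 2: 2 = 2. Since 5 ≡ 5 (mod 8), (2/5) = -1. Now have -(1/5).
(1/5) = 1. Collecting the sign factors: -1.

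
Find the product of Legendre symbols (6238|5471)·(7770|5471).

By multiplicativity, (6238·7770|5471) = (6238|5471)·(7770|5471).
First factor (6238|5471):
Reduce the numerator: 6238 ≡ 767 (mod 5471), so (6238|5471) = (767|5471).
Both 767 ≡ 3 and 5471 ≡ 3 (mod 4), so reciprocity gives (767|5471) = -(5471|767). Reduce: 5471 ≡ 102 (mod 767). Now have -(102|767).
Factor out 2: 102 = 2·51. Since 767 ≡ 7 (mod 8), (2|767) = +1. Now have -(51|767).
Both 51 ≡ 3 and 767 ≡ 3 (mod 4), so reciprocity gives (51|767) = -(767|51). Reduce: 767 ≡ 2 (mod 51). Now have (2|51).
Factor out 2: 2 = 2. Since 51 ≡ 3 (mod 8), (2|51) = -1. Now have -(1|51).
(1|51) = 1. Collecting the sign factors: -1.
Second factor (7770|5471):
Reduce the numerator: 7770 ≡ 2299 (mod 5471), so (7770|5471) = (2299|5471).
Both 2299 ≡ 3 and 5471 ≡ 3 (mod 4), so reciprocity gives (2299|5471) = -(5471|2299). Reduce: 5471 ≡ 873 (mod 2299). Now have -(873|2299).
873 ≡ 1 (mod 4), so quadratic reciprocity gives (873|2299) = (2299|873). Reduce: 2299 ≡ 553 (mod 873). Now have -(553|873).
553 ≡ 1 (mod 4), so quadratic reciprocity gives (553|873) = (873|553). Reduce: 873 ≡ 320 (mod 553). Now have -(320|553).
Factor out 2: 320 = 2^6·5. Since 553 ≡ 1 (mod 8), (2|553) = +1, and (2|553)^6 = +1. Now have -(5|553).
5 ≡ 1 (mod 4), so quadratic reciprocity gives (5|553) = (553|5). Reduce: 553 ≡ 3 (mod 5). Now have -(3|5).
5 ≡ 1 (mod 4), so quadratic reciprocity gives (3|5) = (5|3). Reduce: 5 ≡ 2 (mod 3). Now have -(2|3).
Factor out 2: 2 = 2. Since 3 ≡ 3 (mod 8), (2|3) = -1. Now have (1|3).
(1|3) = 1. Collecting the sign factors: 1.
Product: (-1)·(1) = -1.

-1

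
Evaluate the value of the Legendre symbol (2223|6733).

6733 ≡ 1 (mod 4), so quadratic reciprocity gives (2223|6733) = (6733|2223). Reduce: 6733 ≡ 64 (mod 2223). Now have (64|2223).
Factor out 2: 64 = 2^6. Since 2223 ≡ 7 (mod 8), (2|2223) = +1, and (2|2223)^6 = +1. Now have (1|2223).
(1|2223) = 1. Collecting the sign factors: 1.

1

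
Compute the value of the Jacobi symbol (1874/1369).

Reduce the numerator: 1874 ≡ 505 (mod 1369), so (1874/1369) = (505/1369).
505 ≡ 1 (mod 4), so quadratic reciprocity gives (505/1369) = (1369/505). Reduce: 1369 ≡ 359 (mod 505). Now have (359/505).
505 ≡ 1 (mod 4), so quadratic reciprocity gives (359/505) = (505/359). Reduce: 505 ≡ 146 (mod 359). Now have (146/359).
Factor out 2: 146 = 2·73. Since 359 ≡ 7 (mod 8), (2/359) = +1. Now have (73/359).
73 ≡ 1 (mod 4), so quadratic reciprocity gives (73/359) = (359/73). Reduce: 359 ≡ 67 (mod 73). Now have (67/73).
73 ≡ 1 (mod 4), so quadratic reciprocity gives (67/73) = (73/67). Reduce: 73 ≡ 6 (mod 67). Now have (6/67).
Factor out 2: 6 = 2·3. Since 67 ≡ 3 (mod 8), (2/67) = -1. Now have -(3/67).
Both 3 ≡ 3 and 67 ≡ 3 (mod 4), so reciprocity gives (3/67) = -(67/3). Reduce: 67 ≡ 1 (mod 3). Now have (1/3).
(1/3) = 1. Collecting the sign factors: 1.

1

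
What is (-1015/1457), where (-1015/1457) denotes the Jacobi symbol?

-1

Pull out -1: (-1015/1457) = (-1/1457)·(1015/1457). Since 1457 ≡ 1 (mod 4), (-1/1457) = +1. Now have (1015/1457).
1457 ≡ 1 (mod 4), so quadratic reciprocity gives (1015/1457) = (1457/1015). Reduce: 1457 ≡ 442 (mod 1015). Now have (442/1015).
Factor out 2: 442 = 2·221. Since 1015 ≡ 7 (mod 8), (2/1015) = +1. Now have (221/1015).
221 ≡ 1 (mod 4), so quadratic reciprocity gives (221/1015) = (1015/221). Reduce: 1015 ≡ 131 (mod 221). Now have (131/221).
221 ≡ 1 (mod 4), so quadratic reciprocity gives (131/221) = (221/131). Reduce: 221 ≡ 90 (mod 131). Now have (90/131).
Factor out 2: 90 = 2·45. Since 131 ≡ 3 (mod 8), (2/131) = -1. Now have -(45/131).
45 ≡ 1 (mod 4), so quadratic reciprocity gives (45/131) = (131/45). Reduce: 131 ≡ 41 (mod 45). Now have -(41/45).
41 ≡ 1 (mod 4), so quadratic reciprocity gives (41/45) = (45/41). Reduce: 45 ≡ 4 (mod 41). Now have -(4/41).
Factor out 2: 4 = 2^2. Since 41 ≡ 1 (mod 8), (2/41) = +1, and (2/41)^2 = +1. Now have -(1/41).
(1/41) = 1. Collecting the sign factors: -1.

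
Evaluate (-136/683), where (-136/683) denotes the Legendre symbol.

Reduce the numerator: -136 ≡ 547 (mod 683), so (-136/683) = (547/683).
Both 547 ≡ 3 and 683 ≡ 3 (mod 4), so reciprocity gives (547/683) = -(683/547). Reduce: 683 ≡ 136 (mod 547). Now have -(136/547).
Factor out 2: 136 = 2^3·17. Since 547 ≡ 3 (mod 8), (2/547) = -1, and (2/547)^3 = -1. Now have (17/547).
17 ≡ 1 (mod 4), so quadratic reciprocity gives (17/547) = (547/17). Reduce: 547 ≡ 3 (mod 17). Now have (3/17).
17 ≡ 1 (mod 4), so quadratic reciprocity gives (3/17) = (17/3). Reduce: 17 ≡ 2 (mod 3). Now have (2/3).
Factor out 2: 2 = 2. Since 3 ≡ 3 (mod 8), (2/3) = -1. Now have -(1/3).
(1/3) = 1. Collecting the sign factors: -1.

-1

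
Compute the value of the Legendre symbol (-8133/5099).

-1

Reduce the numerator: -8133 ≡ 2065 (mod 5099), so (-8133/5099) = (2065/5099).
2065 ≡ 1 (mod 4), so quadratic reciprocity gives (2065/5099) = (5099/2065). Reduce: 5099 ≡ 969 (mod 2065). Now have (969/2065).
969 ≡ 1 (mod 4), so quadratic reciprocity gives (969/2065) = (2065/969). Reduce: 2065 ≡ 127 (mod 969). Now have (127/969).
969 ≡ 1 (mod 4), so quadratic reciprocity gives (127/969) = (969/127). Reduce: 969 ≡ 80 (mod 127). Now have (80/127).
Factor out 2: 80 = 2^4·5. Since 127 ≡ 7 (mod 8), (2/127) = +1, and (2/127)^4 = +1. Now have (5/127).
5 ≡ 1 (mod 4), so quadratic reciprocity gives (5/127) = (127/5). Reduce: 127 ≡ 2 (mod 5). Now have (2/5).
Factor out 2: 2 = 2. Since 5 ≡ 5 (mod 8), (2/5) = -1. Now have -(1/5).
(1/5) = 1. Collecting the sign factors: -1.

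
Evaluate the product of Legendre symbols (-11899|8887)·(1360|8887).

By multiplicativity, (-11899·1360|8887) = (-11899|8887)·(1360|8887).
First factor (-11899|8887):
(-11899|8887)
  = -(11899|8887)    [8887 ≡ 3 mod 4 ⇒ (-1|8887) = -1]
  = -(3012|8887)    [11899 ≡ 3012 mod 8887]
  = -(753|8887)    [8887 ≡ 7 mod 8 ⇒ (2|8887)^2 = +1]
  = -(8887|753)    [QR: 753 ≡ 1 mod 4, sign kept]
  = -(604|753)    [8887 ≡ 604 mod 753]
  = -(151|753)    [753 ≡ 1 mod 8 ⇒ (2|753)^2 = +1]
  = -(753|151)    [QR: 753 ≡ 1 mod 4, sign kept]
  = -(149|151)    [753 ≡ 149 mod 151]
  = -(151|149)    [QR: 149 ≡ 1 mod 4, sign kept]
  = -(2|149)    [151 ≡ 2 mod 149]
  = (1|149)    [149 ≡ 5 mod 8 ⇒ (2|149) = -1]
  = 1    [(1|149) = 1]
Second factor (1360|8887):
(1360|8887)
  = (85|8887)    [8887 ≡ 7 mod 8 ⇒ (2|8887)^4 = +1]
  = (8887|85)    [QR: 85 ≡ 1 mod 4, sign kept]
  = (47|85)    [8887 ≡ 47 mod 85]
  = (85|47)    [QR: 85 ≡ 1 mod 4, sign kept]
  = (38|47)    [85 ≡ 38 mod 47]
  = (19|47)    [47 ≡ 7 mod 8 ⇒ (2|47) = +1]
  = -(47|19)    [QR: both ≡ 3 mod 4, sign flips]
  = -(9|19)    [47 ≡ 9 mod 19]
  = -(19|9)    [QR: 9 ≡ 1 mod 4, sign kept]
  = -(1|9)    [19 ≡ 1 mod 9]
  = -1    [(1|9) = 1]
Product: (1)·(-1) = -1.

-1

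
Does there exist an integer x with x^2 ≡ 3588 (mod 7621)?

Factor out 2: 3588 = 2^2·897. Since 7621 ≡ 5 (mod 8), (2|7621) = -1, and (2|7621)^2 = +1. Now have (897|7621).
897 ≡ 1 (mod 4), so quadratic reciprocity gives (897|7621) = (7621|897). Reduce: 7621 ≡ 445 (mod 897). Now have (445|897).
445 ≡ 1 (mod 4), so quadratic reciprocity gives (445|897) = (897|445). Reduce: 897 ≡ 7 (mod 445). Now have (7|445).
445 ≡ 1 (mod 4), so quadratic reciprocity gives (7|445) = (445|7). Reduce: 445 ≡ 4 (mod 7). Now have (4|7).
Factor out 2: 4 = 2^2. Since 7 ≡ 7 (mod 8), (2|7) = +1, and (2|7)^2 = +1. Now have (1|7).
(1|7) = 1. Collecting the sign factors: 1.
(3588|7621) = 1, and 7621 is prime, so 3588 is a quadratic residue mod 7621.

yes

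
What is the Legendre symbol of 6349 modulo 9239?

-1

(6349|9239)
  = (9239|6349)    [QR: 6349 ≡ 1 mod 4, sign kept]
  = (2890|6349)    [9239 ≡ 2890 mod 6349]
  = -(1445|6349)    [6349 ≡ 5 mod 8 ⇒ (2|6349) = -1]
  = -(6349|1445)    [QR: 1445 ≡ 1 mod 4, sign kept]
  = -(569|1445)    [6349 ≡ 569 mod 1445]
  = -(1445|569)    [QR: 569 ≡ 1 mod 4, sign kept]
  = -(307|569)    [1445 ≡ 307 mod 569]
  = -(569|307)    [QR: 569 ≡ 1 mod 4, sign kept]
  = -(262|307)    [569 ≡ 262 mod 307]
  = (131|307)    [307 ≡ 3 mod 8 ⇒ (2|307) = -1]
  = -(307|131)    [QR: both ≡ 3 mod 4, sign flips]
  = -(45|131)    [307 ≡ 45 mod 131]
  = -(131|45)    [QR: 45 ≡ 1 mod 4, sign kept]
  = -(41|45)    [131 ≡ 41 mod 45]
  = -(45|41)    [QR: 41 ≡ 1 mod 4, sign kept]
  = -(4|41)    [45 ≡ 4 mod 41]
  = -(1|41)    [41 ≡ 1 mod 8 ⇒ (2|41)^2 = +1]
  = -1    [(1|41) = 1]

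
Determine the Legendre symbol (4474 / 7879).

(4474 / 7879)
  = (2237 / 7879)    [7879 ≡ 7 mod 8 ⇒ (2 / 7879) = +1]
  = (7879 / 2237)    [QR: 2237 ≡ 1 mod 4, sign kept]
  = (1168 / 2237)    [7879 ≡ 1168 mod 2237]
  = (73 / 2237)    [2237 ≡ 5 mod 8 ⇒ (2 / 2237)^4 = +1]
  = (2237 / 73)    [QR: 73 ≡ 1 mod 4, sign kept]
  = (47 / 73)    [2237 ≡ 47 mod 73]
  = (73 / 47)    [QR: 73 ≡ 1 mod 4, sign kept]
  = (26 / 47)    [73 ≡ 26 mod 47]
  = (13 / 47)    [47 ≡ 7 mod 8 ⇒ (2 / 47) = +1]
  = (47 / 13)    [QR: 13 ≡ 1 mod 4, sign kept]
  = (8 / 13)    [47 ≡ 8 mod 13]
  = -(1 / 13)    [13 ≡ 5 mod 8 ⇒ (2 / 13)^3 = -1]
  = -1    [(1 / 13) = 1]

-1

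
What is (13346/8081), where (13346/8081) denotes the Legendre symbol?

Reduce the numerator: 13346 ≡ 5265 (mod 8081), so (13346/8081) = (5265/8081).
5265 ≡ 1 (mod 4), so quadratic reciprocity gives (5265/8081) = (8081/5265). Reduce: 8081 ≡ 2816 (mod 5265). Now have (2816/5265).
Factor out 2: 2816 = 2^8·11. Since 5265 ≡ 1 (mod 8), (2/5265) = +1, and (2/5265)^8 = +1. Now have (11/5265).
5265 ≡ 1 (mod 4), so quadratic reciprocity gives (11/5265) = (5265/11). Reduce: 5265 ≡ 7 (mod 11). Now have (7/11).
Both 7 ≡ 3 and 11 ≡ 3 (mod 4), so reciprocity gives (7/11) = -(11/7). Reduce: 11 ≡ 4 (mod 7). Now have -(4/7).
Factor out 2: 4 = 2^2. Since 7 ≡ 7 (mod 8), (2/7) = +1, and (2/7)^2 = +1. Now have -(1/7).
(1/7) = 1. Collecting the sign factors: -1.

-1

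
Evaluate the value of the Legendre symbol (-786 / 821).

1

(-786 / 821)
  = (35 / 821)    [-786 ≡ 35 mod 821]
  = (821 / 35)    [QR: 821 ≡ 1 mod 4, sign kept]
  = (16 / 35)    [821 ≡ 16 mod 35]
  = (1 / 35)    [35 ≡ 3 mod 8 ⇒ (2 / 35)^4 = +1]
  = 1    [(1 / 35) = 1]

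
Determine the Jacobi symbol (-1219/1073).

(-1219/1073)
  = (1219/1073)    [1073 ≡ 1 mod 4 ⇒ (-1/1073) = +1]
  = (146/1073)    [1219 ≡ 146 mod 1073]
  = (73/1073)    [1073 ≡ 1 mod 8 ⇒ (2/1073) = +1]
  = (1073/73)    [QR: 73 ≡ 1 mod 4, sign kept]
  = (51/73)    [1073 ≡ 51 mod 73]
  = (73/51)    [QR: 73 ≡ 1 mod 4, sign kept]
  = (22/51)    [73 ≡ 22 mod 51]
  = -(11/51)    [51 ≡ 3 mod 8 ⇒ (2/51) = -1]
  = (51/11)    [QR: both ≡ 3 mod 4, sign flips]
  = (7/11)    [51 ≡ 7 mod 11]
  = -(11/7)    [QR: both ≡ 3 mod 4, sign flips]
  = -(4/7)    [11 ≡ 4 mod 7]
  = -(1/7)    [7 ≡ 7 mod 8 ⇒ (2/7)^2 = +1]
  = -1    [(1/7) = 1]

-1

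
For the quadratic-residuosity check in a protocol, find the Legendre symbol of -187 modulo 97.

(-187|97)
  = (7|97)    [-187 ≡ 7 mod 97]
  = (97|7)    [QR: 97 ≡ 1 mod 4, sign kept]
  = (6|7)    [97 ≡ 6 mod 7]
  = (3|7)    [7 ≡ 7 mod 8 ⇒ (2|7) = +1]
  = -(7|3)    [QR: both ≡ 3 mod 4, sign flips]
  = -(1|3)    [7 ≡ 1 mod 3]
  = -1    [(1|3) = 1]

-1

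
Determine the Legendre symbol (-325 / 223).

Reduce the numerator: -325 ≡ 121 (mod 223), so (-325 / 223) = (121 / 223).
121 ≡ 1 (mod 4), so quadratic reciprocity gives (121 / 223) = (223 / 121). Reduce: 223 ≡ 102 (mod 121). Now have (102 / 121).
Factor out 2: 102 = 2·51. Since 121 ≡ 1 (mod 8), (2 / 121) = +1. Now have (51 / 121).
121 ≡ 1 (mod 4), so quadratic reciprocity gives (51 / 121) = (121 / 51). Reduce: 121 ≡ 19 (mod 51). Now have (19 / 51).
Both 19 ≡ 3 and 51 ≡ 3 (mod 4), so reciprocity gives (19 / 51) = -(51 / 19). Reduce: 51 ≡ 13 (mod 19). Now have -(13 / 19).
13 ≡ 1 (mod 4), so quadratic reciprocity gives (13 / 19) = (19 / 13). Reduce: 19 ≡ 6 (mod 13). Now have -(6 / 13).
Factor out 2: 6 = 2·3. Since 13 ≡ 5 (mod 8), (2 / 13) = -1. Now have (3 / 13).
13 ≡ 1 (mod 4), so quadratic reciprocity gives (3 / 13) = (13 / 3). Reduce: 13 ≡ 1 (mod 3). Now have (1 / 3).
(1 / 3) = 1. Collecting the sign factors: 1.

1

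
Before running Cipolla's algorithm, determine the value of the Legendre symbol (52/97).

-1

Factor out 2: 52 = 2^2·13. Since 97 ≡ 1 (mod 8), (2/97) = +1, and (2/97)^2 = +1. Now have (13/97).
13 ≡ 1 (mod 4), so quadratic reciprocity gives (13/97) = (97/13). Reduce: 97 ≡ 6 (mod 13). Now have (6/13).
Factor out 2: 6 = 2·3. Since 13 ≡ 5 (mod 8), (2/13) = -1. Now have -(3/13).
13 ≡ 1 (mod 4), so quadratic reciprocity gives (3/13) = (13/3). Reduce: 13 ≡ 1 (mod 3). Now have -(1/3).
(1/3) = 1. Collecting the sign factors: -1.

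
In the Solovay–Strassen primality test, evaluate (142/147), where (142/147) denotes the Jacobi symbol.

1

Factor out 2: 142 = 2·71. Since 147 ≡ 3 (mod 8), (2/147) = -1. Now have -(71/147).
Both 71 ≡ 3 and 147 ≡ 3 (mod 4), so reciprocity gives (71/147) = -(147/71). Reduce: 147 ≡ 5 (mod 71). Now have (5/71).
5 ≡ 1 (mod 4), so quadratic reciprocity gives (5/71) = (71/5). Reduce: 71 ≡ 1 (mod 5). Now have (1/5).
(1/5) = 1. Collecting the sign factors: 1.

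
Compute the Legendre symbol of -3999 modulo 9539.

1

Pull out -1: (-3999 / 9539) = (-1 / 9539)·(3999 / 9539). Since 9539 ≡ 3 (mod 4), (-1 / 9539) = -1. Now have -(3999 / 9539).
Both 3999 ≡ 3 and 9539 ≡ 3 (mod 4), so reciprocity gives (3999 / 9539) = -(9539 / 3999). Reduce: 9539 ≡ 1541 (mod 3999). Now have (1541 / 3999).
1541 ≡ 1 (mod 4), so quadratic reciprocity gives (1541 / 3999) = (3999 / 1541). Reduce: 3999 ≡ 917 (mod 1541). Now have (917 / 1541).
917 ≡ 1 (mod 4), so quadratic reciprocity gives (917 / 1541) = (1541 / 917). Reduce: 1541 ≡ 624 (mod 917). Now have (624 / 917).
Factor out 2: 624 = 2^4·39. Since 917 ≡ 5 (mod 8), (2 / 917) = -1, and (2 / 917)^4 = +1. Now have (39 / 917).
917 ≡ 1 (mod 4), so quadratic reciprocity gives (39 / 917) = (917 / 39). Reduce: 917 ≡ 20 (mod 39). Now have (20 / 39).
Factor out 2: 20 = 2^2·5. Since 39 ≡ 7 (mod 8), (2 / 39) = +1, and (2 / 39)^2 = +1. Now have (5 / 39).
5 ≡ 1 (mod 4), so quadratic reciprocity gives (5 / 39) = (39 / 5). Reduce: 39 ≡ 4 (mod 5). Now have (4 / 5).
Factor out 2: 4 = 2^2. Since 5 ≡ 5 (mod 8), (2 / 5) = -1, and (2 / 5)^2 = +1. Now have (1 / 5).
(1 / 5) = 1. Collecting the sign factors: 1.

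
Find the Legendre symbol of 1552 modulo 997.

1

(1552|997)
  = (555|997)    [1552 ≡ 555 mod 997]
  = (997|555)    [QR: 997 ≡ 1 mod 4, sign kept]
  = (442|555)    [997 ≡ 442 mod 555]
  = -(221|555)    [555 ≡ 3 mod 8 ⇒ (2|555) = -1]
  = -(555|221)    [QR: 221 ≡ 1 mod 4, sign kept]
  = -(113|221)    [555 ≡ 113 mod 221]
  = -(221|113)    [QR: 113 ≡ 1 mod 4, sign kept]
  = -(108|113)    [221 ≡ 108 mod 113]
  = -(27|113)    [113 ≡ 1 mod 8 ⇒ (2|113)^2 = +1]
  = -(113|27)    [QR: 113 ≡ 1 mod 4, sign kept]
  = -(5|27)    [113 ≡ 5 mod 27]
  = -(27|5)    [QR: 5 ≡ 1 mod 4, sign kept]
  = -(2|5)    [27 ≡ 2 mod 5]
  = (1|5)    [5 ≡ 5 mod 8 ⇒ (2|5) = -1]
  = 1    [(1|5) = 1]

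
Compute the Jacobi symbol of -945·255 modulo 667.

1

By multiplicativity, (-945·255|667) = (-945|667)·(255|667).
First factor (-945|667):
(-945|667)
  = -(945|667)    [667 ≡ 3 mod 4 ⇒ (-1|667) = -1]
  = -(278|667)    [945 ≡ 278 mod 667]
  = (139|667)    [667 ≡ 3 mod 8 ⇒ (2|667) = -1]
  = -(667|139)    [QR: both ≡ 3 mod 4, sign flips]
  = -(111|139)    [667 ≡ 111 mod 139]
  = (139|111)    [QR: both ≡ 3 mod 4, sign flips]
  = (28|111)    [139 ≡ 28 mod 111]
  = (7|111)    [111 ≡ 7 mod 8 ⇒ (2|111)^2 = +1]
  = -(111|7)    [QR: both ≡ 3 mod 4, sign flips]
  = -(6|7)    [111 ≡ 6 mod 7]
  = -(3|7)    [7 ≡ 7 mod 8 ⇒ (2|7) = +1]
  = (7|3)    [QR: both ≡ 3 mod 4, sign flips]
  = (1|3)    [7 ≡ 1 mod 3]
  = 1    [(1|3) = 1]
Second factor (255|667):
(255|667)
  = -(667|255)    [QR: both ≡ 3 mod 4, sign flips]
  = -(157|255)    [667 ≡ 157 mod 255]
  = -(255|157)    [QR: 157 ≡ 1 mod 4, sign kept]
  = -(98|157)    [255 ≡ 98 mod 157]
  = (49|157)    [157 ≡ 5 mod 8 ⇒ (2|157) = -1]
  = (157|49)    [QR: 49 ≡ 1 mod 4, sign kept]
  = (10|49)    [157 ≡ 10 mod 49]
  = (5|49)    [49 ≡ 1 mod 8 ⇒ (2|49) = +1]
  = (49|5)    [QR: 5 ≡ 1 mod 4, sign kept]
  = (4|5)    [49 ≡ 4 mod 5]
  = (1|5)    [5 ≡ 5 mod 8 ⇒ (2|5)^2 = +1]
  = 1    [(1|5) = 1]
Product: (1)·(1) = 1.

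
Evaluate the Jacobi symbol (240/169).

1

Reduce the numerator: 240 ≡ 71 (mod 169), so (240/169) = (71/169).
169 ≡ 1 (mod 4), so quadratic reciprocity gives (71/169) = (169/71). Reduce: 169 ≡ 27 (mod 71). Now have (27/71).
Both 27 ≡ 3 and 71 ≡ 3 (mod 4), so reciprocity gives (27/71) = -(71/27). Reduce: 71 ≡ 17 (mod 27). Now have -(17/27).
17 ≡ 1 (mod 4), so quadratic reciprocity gives (17/27) = (27/17). Reduce: 27 ≡ 10 (mod 17). Now have -(10/17).
Factor out 2: 10 = 2·5. Since 17 ≡ 1 (mod 8), (2/17) = +1. Now have -(5/17).
5 ≡ 1 (mod 4), so quadratic reciprocity gives (5/17) = (17/5). Reduce: 17 ≡ 2 (mod 5). Now have -(2/5).
Factor out 2: 2 = 2. Since 5 ≡ 5 (mod 8), (2/5) = -1. Now have (1/5).
(1/5) = 1. Collecting the sign factors: 1.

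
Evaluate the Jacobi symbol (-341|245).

Reduce the numerator: -341 ≡ 149 (mod 245), so (-341|245) = (149|245).
149 ≡ 1 (mod 4), so quadratic reciprocity gives (149|245) = (245|149). Reduce: 245 ≡ 96 (mod 149). Now have (96|149).
Factor out 2: 96 = 2^5·3. Since 149 ≡ 5 (mod 8), (2|149) = -1, and (2|149)^5 = -1. Now have -(3|149).
149 ≡ 1 (mod 4), so quadratic reciprocity gives (3|149) = (149|3). Reduce: 149 ≡ 2 (mod 3). Now have -(2|3).
Factor out 2: 2 = 2. Since 3 ≡ 3 (mod 8), (2|3) = -1. Now have (1|3).
(1|3) = 1. Collecting the sign factors: 1.

1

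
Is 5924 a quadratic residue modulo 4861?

yes

(5924/4861)
  = (1063/4861)    [5924 ≡ 1063 mod 4861]
  = (4861/1063)    [QR: 4861 ≡ 1 mod 4, sign kept]
  = (609/1063)    [4861 ≡ 609 mod 1063]
  = (1063/609)    [QR: 609 ≡ 1 mod 4, sign kept]
  = (454/609)    [1063 ≡ 454 mod 609]
  = (227/609)    [609 ≡ 1 mod 8 ⇒ (2/609) = +1]
  = (609/227)    [QR: 609 ≡ 1 mod 4, sign kept]
  = (155/227)    [609 ≡ 155 mod 227]
  = -(227/155)    [QR: both ≡ 3 mod 4, sign flips]
  = -(72/155)    [227 ≡ 72 mod 155]
  = (9/155)    [155 ≡ 3 mod 8 ⇒ (2/155)^3 = -1]
  = (155/9)    [QR: 9 ≡ 1 mod 4, sign kept]
  = (2/9)    [155 ≡ 2 mod 9]
  = (1/9)    [9 ≡ 1 mod 8 ⇒ (2/9) = +1]
  = 1    [(1/9) = 1]
(5924/4861) = 1, and 4861 is prime, so 5924 is a quadratic residue mod 4861.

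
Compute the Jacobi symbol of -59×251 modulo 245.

1

By multiplicativity, (-59·251|245) = (-59|245)·(251|245).
First factor (-59|245):
Reduce the numerator: -59 ≡ 186 (mod 245), so (-59|245) = (186|245).
Factor out 2: 186 = 2·93. Since 245 ≡ 5 (mod 8), (2|245) = -1. Now have -(93|245).
93 ≡ 1 (mod 4), so quadratic reciprocity gives (93|245) = (245|93). Reduce: 245 ≡ 59 (mod 93). Now have -(59|93).
93 ≡ 1 (mod 4), so quadratic reciprocity gives (59|93) = (93|59). Reduce: 93 ≡ 34 (mod 59). Now have -(34|59).
Factor out 2: 34 = 2·17. Since 59 ≡ 3 (mod 8), (2|59) = -1. Now have (17|59).
17 ≡ 1 (mod 4), so quadratic reciprocity gives (17|59) = (59|17). Reduce: 59 ≡ 8 (mod 17). Now have (8|17).
Factor out 2: 8 = 2^3. Since 17 ≡ 1 (mod 8), (2|17) = +1, and (2|17)^3 = +1. Now have (1|17).
(1|17) = 1. Collecting the sign factors: 1.
Second factor (251|245):
Reduce the numerator: 251 ≡ 6 (mod 245), so (251|245) = (6|245).
Factor out 2: 6 = 2·3. Since 245 ≡ 5 (mod 8), (2|245) = -1. Now have -(3|245).
245 ≡ 1 (mod 4), so quadratic reciprocity gives (3|245) = (245|3). Reduce: 245 ≡ 2 (mod 3). Now have -(2|3).
Factor out 2: 2 = 2. Since 3 ≡ 3 (mod 8), (2|3) = -1. Now have (1|3).
(1|3) = 1. Collecting the sign factors: 1.
Product: (1)·(1) = 1.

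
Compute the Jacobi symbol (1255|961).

Reduce the numerator: 1255 ≡ 294 (mod 961), so (1255|961) = (294|961).
Factor out 2: 294 = 2·147. Since 961 ≡ 1 (mod 8), (2|961) = +1. Now have (147|961).
961 ≡ 1 (mod 4), so quadratic reciprocity gives (147|961) = (961|147). Reduce: 961 ≡ 79 (mod 147). Now have (79|147).
Both 79 ≡ 3 and 147 ≡ 3 (mod 4), so reciprocity gives (79|147) = -(147|79). Reduce: 147 ≡ 68 (mod 79). Now have -(68|79).
Factor out 2: 68 = 2^2·17. Since 79 ≡ 7 (mod 8), (2|79) = +1, and (2|79)^2 = +1. Now have -(17|79).
17 ≡ 1 (mod 4), so quadratic reciprocity gives (17|79) = (79|17). Reduce: 79 ≡ 11 (mod 17). Now have -(11|17).
17 ≡ 1 (mod 4), so quadratic reciprocity gives (11|17) = (17|11). Reduce: 17 ≡ 6 (mod 11). Now have -(6|11).
Factor out 2: 6 = 2·3. Since 11 ≡ 3 (mod 8), (2|11) = -1. Now have (3|11).
Both 3 ≡ 3 and 11 ≡ 3 (mod 4), so reciprocity gives (3|11) = -(11|3). Reduce: 11 ≡ 2 (mod 3). Now have -(2|3).
Factor out 2: 2 = 2. Since 3 ≡ 3 (mod 8), (2|3) = -1. Now have (1|3).
(1|3) = 1. Collecting the sign factors: 1.

1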